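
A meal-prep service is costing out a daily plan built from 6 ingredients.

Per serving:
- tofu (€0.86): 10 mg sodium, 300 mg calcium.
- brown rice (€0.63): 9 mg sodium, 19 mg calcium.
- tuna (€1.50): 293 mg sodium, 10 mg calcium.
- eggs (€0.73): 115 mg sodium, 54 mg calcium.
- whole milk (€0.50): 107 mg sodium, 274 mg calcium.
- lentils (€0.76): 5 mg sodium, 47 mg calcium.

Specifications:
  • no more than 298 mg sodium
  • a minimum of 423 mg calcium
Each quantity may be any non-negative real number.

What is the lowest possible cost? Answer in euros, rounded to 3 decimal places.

€0.772

This is a linear program. Let x1 = servings of tofu, x2 = servings of brown rice, x3 = servings of tuna, x4 = servings of eggs, x5 = servings of whole milk, x6 = servings of lentils.
min 0.86x1 + 0.63x2 + 1.5x3 + 0.73x4 + 0.5x5 + 0.76x6 with:
  10x1 + 9x2 + 293x3 + 115x4 + 107x5 + 5x6 ≤ 298   (sodium)
  300x1 + 19x2 + 10x3 + 54x4 + 274x5 + 47x6 ≥ 423   (calcium)
  x1, x2, x3, x4, x5, x6 ≥ 0.
At the optimum only whole milk is positive (tofu, brown rice, tuna, eggs, lentils = 0). The calcium requirement is met with equality.
Solving gives x5 = 1.544.
Total cost: 0.5·1.544 = 0.77200.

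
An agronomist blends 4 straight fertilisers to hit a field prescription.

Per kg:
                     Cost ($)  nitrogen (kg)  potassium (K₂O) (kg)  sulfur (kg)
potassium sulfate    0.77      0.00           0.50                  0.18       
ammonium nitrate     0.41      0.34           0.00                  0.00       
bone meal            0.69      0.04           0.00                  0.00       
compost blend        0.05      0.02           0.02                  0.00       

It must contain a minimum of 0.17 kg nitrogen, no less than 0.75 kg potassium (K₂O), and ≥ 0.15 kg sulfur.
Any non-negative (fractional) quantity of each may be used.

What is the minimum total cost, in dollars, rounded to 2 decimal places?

Set it up as a linear program. Let x1 = kg of potassium sulfate, x2 = kg of ammonium nitrate, x3 = kg of bone meal, x4 = kg of compost blend.
Minimise 0.77x1 + 0.41x2 + 0.69x3 + 0.05x4 subject to:
  0.34x2 + 0.04x3 + 0.02x4 ≥ 0.17   (nitrogen)
  0.5x1 + 0.02x4 ≥ 0.75   (potassium (K₂O))
  0.18x1 ≥ 0.15   (sulfur)
  x1, x2, x3, x4 ≥ 0.
The cheapest feasible vertex uses only potassium sulfate, compost blend; ammonium nitrate, bone meal are not used. Binding constraints: nitrogen and potassium (K₂O).
That vertex is x1 = 1.16, x4 = 8.5.
Cost = 0.77·1.16 + 0.05·8.5 = 1.3182.

$1.32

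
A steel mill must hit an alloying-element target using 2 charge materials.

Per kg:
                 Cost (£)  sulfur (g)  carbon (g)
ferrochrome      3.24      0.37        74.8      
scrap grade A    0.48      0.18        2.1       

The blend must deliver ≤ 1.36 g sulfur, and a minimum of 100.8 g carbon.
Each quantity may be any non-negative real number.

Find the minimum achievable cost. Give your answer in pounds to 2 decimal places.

£4.37

Let x1 = kg of ferrochrome, x2 = kg of scrap grade A.
Minimise 3.24x1 + 0.48x2 subject to:
  0.37x1 + 0.18x2 ≤ 1.36   (sulfur)
  74.8x1 + 2.1x2 ≥ 100.8   (carbon)
  x1, x2 ≥ 0.
The cheapest feasible vertex uses only ferrochrome; scrap grade A is not used. There the carbon constraint is tight.
Solving gives x1 = 1.348.
Cost = 3.24·1.348 = 4.3675.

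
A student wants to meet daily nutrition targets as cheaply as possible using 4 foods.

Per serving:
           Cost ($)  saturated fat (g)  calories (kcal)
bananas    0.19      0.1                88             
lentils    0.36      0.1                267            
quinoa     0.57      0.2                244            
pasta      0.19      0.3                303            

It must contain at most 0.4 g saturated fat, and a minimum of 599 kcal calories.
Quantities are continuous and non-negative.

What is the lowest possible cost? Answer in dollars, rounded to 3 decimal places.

Let x1 = servings of bananas, x2 = servings of lentils, x3 = servings of quinoa, x4 = servings of pasta.
min 0.19x1 + 0.36x2 + 0.57x3 + 0.19x4 with:
  0.1x1 + 0.1x2 + 0.2x3 + 0.3x4 ≤ 0.4   (saturated fat)
  88x1 + 267x2 + 244x3 + 303x4 ≥ 599   (calories)
  x1, x2, x3, x4 ≥ 0.
The optimal basis is {lentils, pasta}; bananas, quinoa drop out. There the saturated fat and calories constraints are tight.
Solving gives x2 = 1.175, x4 = 0.9418.
Total cost: 0.36·1.175 + 0.19·0.9418 = 0.60194.

$0.602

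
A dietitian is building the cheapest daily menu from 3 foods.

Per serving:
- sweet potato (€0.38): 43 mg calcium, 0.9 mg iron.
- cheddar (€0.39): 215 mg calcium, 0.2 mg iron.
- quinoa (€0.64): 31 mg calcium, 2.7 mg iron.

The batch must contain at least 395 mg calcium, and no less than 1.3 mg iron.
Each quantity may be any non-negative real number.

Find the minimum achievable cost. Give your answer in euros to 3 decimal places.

Treat it as an LP. Let x1 = servings of sweet potato, x2 = servings of cheddar, x3 = servings of quinoa.
Minimize 0.38x1 + 0.39x2 + 0.64x3 subject to:
  43x1 + 215x2 + 31x3 ≥ 395   (calcium)
  0.9x1 + 0.2x2 + 2.7x3 ≥ 1.3   (iron)
  x1, x2, x3 ≥ 0.
The minimum-cost mix takes nothing from sweet potato — only cheddar, quinoa. Binding constraints: calcium and iron.
So cheddar = 1.787 servings, quinoa = 0.3491 servings.
Hence cost = 0.39·1.787 + 0.64·0.3491 = €0.92035.

€0.920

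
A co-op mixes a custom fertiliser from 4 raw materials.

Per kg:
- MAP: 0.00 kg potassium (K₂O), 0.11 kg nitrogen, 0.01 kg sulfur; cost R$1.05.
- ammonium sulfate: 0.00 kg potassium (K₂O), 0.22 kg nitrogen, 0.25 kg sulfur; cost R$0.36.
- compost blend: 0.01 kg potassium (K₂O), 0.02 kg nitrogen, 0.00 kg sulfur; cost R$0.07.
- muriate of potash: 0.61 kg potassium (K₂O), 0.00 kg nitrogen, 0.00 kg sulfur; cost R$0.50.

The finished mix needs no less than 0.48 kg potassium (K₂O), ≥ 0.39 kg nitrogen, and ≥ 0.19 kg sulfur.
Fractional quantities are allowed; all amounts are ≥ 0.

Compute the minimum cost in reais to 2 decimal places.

Let x1 = kg of MAP, x2 = kg of ammonium sulfate, x3 = kg of compost blend, x4 = kg of muriate of potash.
min 1.05x1 + 0.36x2 + 0.07x3 + 0.5x4 subject to:
  0.01x3 + 0.61x4 ≥ 0.48   (potassium (K₂O))
  0.11x1 + 0.22x2 + 0.02x3 ≥ 0.39   (nitrogen)
  0.01x1 + 0.25x2 ≥ 0.19   (sulfur)
  x1, x2, x3, x4 ≥ 0.
The optimal basis is {ammonium sulfate, muriate of potash}; MAP, compost blend drop out. Binding constraints: potassium (K₂O) and nitrogen.
That vertex is x2 = 1.773, x4 = 0.7869.
Total cost: 0.36·1.773 + 0.5·0.7869 = 1.0317.

R$1.03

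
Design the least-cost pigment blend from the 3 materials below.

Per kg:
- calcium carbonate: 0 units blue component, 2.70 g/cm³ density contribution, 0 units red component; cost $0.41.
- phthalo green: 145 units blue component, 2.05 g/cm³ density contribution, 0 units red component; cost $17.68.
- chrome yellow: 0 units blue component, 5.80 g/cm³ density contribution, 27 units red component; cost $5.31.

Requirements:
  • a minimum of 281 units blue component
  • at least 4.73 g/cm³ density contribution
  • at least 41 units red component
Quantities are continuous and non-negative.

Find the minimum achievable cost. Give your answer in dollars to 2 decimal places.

$42.33

Treat it as an LP. Let x1 = kg of calcium carbonate, x2 = kg of phthalo green, x3 = kg of chrome yellow.
Minimize 0.41x1 + 17.68x2 + 5.31x3 subject to:
  145x2 ≥ 281   (blue component)
  2.7x1 + 2.05x2 + 5.8x3 ≥ 4.73   (density contribution)
  27x3 ≥ 41   (red component)
  x1, x2, x3 ≥ 0.
The cheapest feasible vertex uses only phthalo green, chrome yellow; calcium carbonate is not used. The blue component and red component requirements are met with equality.
Optimal quantities: phthalo green = 1.938 kg, chrome yellow = 1.519 kg.
Objective = 17.68·1.938 + 5.31·1.519 = 42.3297.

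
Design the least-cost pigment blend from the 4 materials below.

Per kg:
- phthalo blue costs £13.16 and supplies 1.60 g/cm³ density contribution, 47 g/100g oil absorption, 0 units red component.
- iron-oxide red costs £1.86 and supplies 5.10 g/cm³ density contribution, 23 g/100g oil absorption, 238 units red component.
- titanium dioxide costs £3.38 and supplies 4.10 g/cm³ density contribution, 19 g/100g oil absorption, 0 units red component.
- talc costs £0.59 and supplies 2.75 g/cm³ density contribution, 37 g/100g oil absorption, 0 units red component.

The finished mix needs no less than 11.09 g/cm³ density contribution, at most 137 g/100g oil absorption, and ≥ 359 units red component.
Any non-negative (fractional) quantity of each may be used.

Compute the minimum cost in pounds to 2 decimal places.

£3.53

Treat it as an LP. Let x1 = kg of phthalo blue, x2 = kg of iron-oxide red, x3 = kg of titanium dioxide, x4 = kg of talc.
Minimise 13.16x1 + 1.86x2 + 3.38x3 + 0.59x4 subject to:
  1.6x1 + 5.1x2 + 4.1x3 + 2.75x4 ≥ 11.09   (density contribution)
  47x1 + 23x2 + 19x3 + 37x4 ≤ 137   (oil absorption)
  238x2 ≥ 359   (red component)
  x1, x2, x3, x4 ≥ 0.
At the optimum only iron-oxide red, talc are positive (phthalo blue, titanium dioxide = 0). The density contribution and red component requirements are met with equality.
So iron-oxide red = 1.508 kg, talc = 1.235 kg.
Hence cost = 1.86·1.508 + 0.59·1.235 = £3.5335.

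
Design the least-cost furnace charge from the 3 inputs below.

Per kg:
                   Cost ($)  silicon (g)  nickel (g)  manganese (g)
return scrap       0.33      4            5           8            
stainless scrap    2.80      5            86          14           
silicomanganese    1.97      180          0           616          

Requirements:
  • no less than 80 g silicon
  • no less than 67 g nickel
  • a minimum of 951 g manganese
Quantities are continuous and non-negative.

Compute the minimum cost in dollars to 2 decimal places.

$5.19

Let x1 = kg of return scrap, x2 = kg of stainless scrap, x3 = kg of silicomanganese.
Minimize 0.33x1 + 2.8x2 + 1.97x3 with:
  4x1 + 5x2 + 180x3 ≥ 80   (silicon)
  5x1 + 86x2 ≥ 67   (nickel)
  8x1 + 14x2 + 616x3 ≥ 951   (manganese)
  x1, x2, x3 ≥ 0.
The optimal basis is {stainless scrap, silicomanganese}; return scrap drops out. The nickel and manganese requirements are met with equality.
Optimal quantities: stainless scrap = 0.7791 kg, silicomanganese = 1.526 kg.
Objective = 2.8·0.7791 + 1.97·1.526 = 5.1877.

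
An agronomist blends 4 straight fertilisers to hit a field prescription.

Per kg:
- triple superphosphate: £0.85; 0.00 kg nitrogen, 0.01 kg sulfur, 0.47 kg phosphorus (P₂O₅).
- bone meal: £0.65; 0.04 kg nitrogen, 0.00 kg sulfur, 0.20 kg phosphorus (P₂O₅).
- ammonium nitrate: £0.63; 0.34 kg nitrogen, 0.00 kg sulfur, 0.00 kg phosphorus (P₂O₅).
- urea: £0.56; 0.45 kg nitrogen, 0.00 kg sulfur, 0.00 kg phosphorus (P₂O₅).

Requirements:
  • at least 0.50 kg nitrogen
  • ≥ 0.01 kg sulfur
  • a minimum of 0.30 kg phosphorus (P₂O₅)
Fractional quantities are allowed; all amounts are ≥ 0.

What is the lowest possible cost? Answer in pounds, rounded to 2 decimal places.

£1.47

Let x1 = kg of triple superphosphate, x2 = kg of bone meal, x3 = kg of ammonium nitrate, x4 = kg of urea.
Minimize 0.85x1 + 0.65x2 + 0.63x3 + 0.56x4 s.t.:
  0.04x2 + 0.34x3 + 0.45x4 ≥ 0.5   (nitrogen)
  0.01x1 ≥ 0.01   (sulfur)
  0.47x1 + 0.2x2 ≥ 0.3   (phosphorus (P₂O₅))
  x1, x2, x3, x4 ≥ 0.
The optimal basis is {triple superphosphate, urea}; bone meal, ammonium nitrate drop out. There the nitrogen and sulfur constraints are tight.
Solving gives x1 = 1, x4 = 1.111.
Objective = 0.85·1 + 0.56·1.111 = 1.4722.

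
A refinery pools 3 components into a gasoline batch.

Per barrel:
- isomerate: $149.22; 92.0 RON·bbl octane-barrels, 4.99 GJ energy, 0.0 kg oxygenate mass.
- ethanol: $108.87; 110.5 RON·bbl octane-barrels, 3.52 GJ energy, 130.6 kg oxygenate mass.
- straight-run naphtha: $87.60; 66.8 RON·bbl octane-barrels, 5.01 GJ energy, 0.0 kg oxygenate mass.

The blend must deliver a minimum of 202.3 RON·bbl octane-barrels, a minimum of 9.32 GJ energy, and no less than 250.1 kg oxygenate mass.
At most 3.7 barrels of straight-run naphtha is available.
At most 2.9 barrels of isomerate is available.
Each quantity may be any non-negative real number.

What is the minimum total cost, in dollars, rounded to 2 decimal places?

Treat it as an LP. Let x1 = barrels of isomerate, x2 = barrels of ethanol, x3 = barrels of straight-run naphtha.
Minimise 149.22x1 + 108.87x2 + 87.6x3 subject to:
  92x1 + 110.5x2 + 66.8x3 ≥ 202.3   (octane-barrels)
  4.99x1 + 3.52x2 + 5.01x3 ≥ 9.32   (energy)
  130.6x2 ≥ 250.1   (oxygenate mass)
  x3 ≤ 3.7
  x1 ≤ 2.9
  x1, x2, x3 ≥ 0.
The cheapest feasible vertex uses only ethanol, straight-run naphtha; isomerate is not used. Binding constraints: energy and oxygenate mass.
Optimal quantities: ethanol = 1.915 barrels, straight-run naphtha = 0.5148 barrels.
Total cost: 108.87·1.915 + 87.6·0.5148 = 253.5825.

$253.58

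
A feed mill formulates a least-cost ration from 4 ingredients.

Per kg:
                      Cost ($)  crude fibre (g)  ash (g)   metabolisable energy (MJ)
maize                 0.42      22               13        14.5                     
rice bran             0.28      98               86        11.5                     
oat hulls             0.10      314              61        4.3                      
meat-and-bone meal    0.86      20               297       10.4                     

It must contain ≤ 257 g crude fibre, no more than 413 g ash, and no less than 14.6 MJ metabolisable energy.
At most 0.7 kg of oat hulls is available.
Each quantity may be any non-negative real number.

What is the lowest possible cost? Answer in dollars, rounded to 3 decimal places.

Let x1 = kg of maize, x2 = kg of rice bran, x3 = kg of oat hulls, x4 = kg of meat-and-bone meal.
Minimise 0.42x1 + 0.28x2 + 0.1x3 + 0.86x4 with:
  22x1 + 98x2 + 314x3 + 20x4 ≤ 257   (crude fibre)
  13x1 + 86x2 + 61x3 + 297x4 ≤ 413   (ash)
  14.5x1 + 11.5x2 + 4.3x3 + 10.4x4 ≥ 14.6   (metabolisable energy)
  x3 ≤ 0.7
  x1, x2, x3, x4 ≥ 0.
The minimum-cost mix takes nothing from maize, meat-and-bone meal — only rice bran, oat hulls. The crude fibre and metabolisable energy requirements are met with equality.
That vertex is x2 = 1.091, x3 = 0.478.
Cost = 0.28·1.091 + 0.1·0.478 = 0.35328.

$0.353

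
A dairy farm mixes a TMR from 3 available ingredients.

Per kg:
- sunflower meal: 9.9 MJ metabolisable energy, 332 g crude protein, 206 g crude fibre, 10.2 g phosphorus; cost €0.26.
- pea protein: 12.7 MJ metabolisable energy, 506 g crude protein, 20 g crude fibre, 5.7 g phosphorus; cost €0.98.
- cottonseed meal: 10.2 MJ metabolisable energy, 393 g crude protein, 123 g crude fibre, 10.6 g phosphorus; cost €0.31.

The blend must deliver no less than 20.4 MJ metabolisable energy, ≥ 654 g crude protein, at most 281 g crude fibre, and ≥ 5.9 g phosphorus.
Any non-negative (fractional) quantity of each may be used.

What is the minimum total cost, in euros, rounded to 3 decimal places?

Set it up as a linear program. Let x1 = kg of sunflower meal, x2 = kg of pea protein, x3 = kg of cottonseed meal.
Minimize 0.26x1 + 0.98x2 + 0.31x3 subject to:
  9.9x1 + 12.7x2 + 10.2x3 ≥ 20.4   (metabolisable energy)
  332x1 + 506x2 + 393x3 ≥ 654   (crude protein)
  206x1 + 20x2 + 123x3 ≤ 281   (crude fibre)
  10.2x1 + 5.7x2 + 10.6x3 ≥ 5.9   (phosphorus)
  x1, x2, x3 ≥ 0.
The cheapest feasible vertex uses only sunflower meal, cottonseed meal; pea protein is not used. Binding constraints: metabolisable energy and crude fibre.
Optimal quantities: sunflower meal = 0.40407 kg, cottonseed meal = 1.6078 kg.
Cost = 0.26·0.40407 + 0.31·1.6078 = 0.60348.

€0.603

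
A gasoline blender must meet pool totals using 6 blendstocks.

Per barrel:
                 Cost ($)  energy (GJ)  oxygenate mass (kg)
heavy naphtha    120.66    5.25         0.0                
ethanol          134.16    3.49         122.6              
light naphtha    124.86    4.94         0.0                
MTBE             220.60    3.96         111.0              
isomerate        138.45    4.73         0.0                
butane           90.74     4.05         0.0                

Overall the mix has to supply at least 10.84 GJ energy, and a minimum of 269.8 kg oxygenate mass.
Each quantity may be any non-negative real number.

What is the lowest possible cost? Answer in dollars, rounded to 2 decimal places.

Set it up as a linear program. Let x1 = barrels of heavy naphtha, x2 = barrels of ethanol, x3 = barrels of light naphtha, x4 = barrels of MTBE, x5 = barrels of isomerate, x6 = barrels of butane.
min 120.66x1 + 134.16x2 + 124.86x3 + 220.6x4 + 138.45x5 + 90.74x6 with:
  5.25x1 + 3.49x2 + 4.94x3 + 3.96x4 + 4.73x5 + 4.05x6 ≥ 10.84   (energy)
  122.6x2 + 111x4 ≥ 269.8   (oxygenate mass)
  x1, x2, x3, x4, x5, x6 ≥ 0.
The optimal basis is {ethanol, butane}; heavy naphtha, light naphtha, MTBE, isomerate drop out. The energy and oxygenate mass requirements are met with equality.
Optimal quantities: ethanol = 2.20065 barrels, butane = 0.780178 barrels.
Total cost: 134.16·2.20065 + 90.74·0.780178 = 366.0326.

$366.03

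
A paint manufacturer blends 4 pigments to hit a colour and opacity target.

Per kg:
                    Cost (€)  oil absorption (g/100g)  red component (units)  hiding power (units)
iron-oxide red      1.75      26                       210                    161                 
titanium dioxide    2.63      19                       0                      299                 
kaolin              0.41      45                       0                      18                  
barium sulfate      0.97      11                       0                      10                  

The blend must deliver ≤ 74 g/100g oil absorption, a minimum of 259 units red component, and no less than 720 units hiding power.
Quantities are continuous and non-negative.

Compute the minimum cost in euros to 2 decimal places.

€6.74

Set it up as a linear program. Let x1 = kg of iron-oxide red, x2 = kg of titanium dioxide, x3 = kg of kaolin, x4 = kg of barium sulfate.
Minimize 1.75x1 + 2.63x2 + 0.41x3 + 0.97x4 subject to:
  26x1 + 19x2 + 45x3 + 11x4 ≤ 74   (oil absorption)
  210x1 ≥ 259   (red component)
  161x1 + 299x2 + 18x3 + 10x4 ≥ 720   (hiding power)
  x1, x2, x3, x4 ≥ 0.
The optimal basis is {iron-oxide red, titanium dioxide}; kaolin, barium sulfate drop out. The red component and hiding power requirements are met with equality.
That vertex is x1 = 1.233, x2 = 1.744.
Cost = 1.75·1.233 + 2.63·1.744 = 6.7445.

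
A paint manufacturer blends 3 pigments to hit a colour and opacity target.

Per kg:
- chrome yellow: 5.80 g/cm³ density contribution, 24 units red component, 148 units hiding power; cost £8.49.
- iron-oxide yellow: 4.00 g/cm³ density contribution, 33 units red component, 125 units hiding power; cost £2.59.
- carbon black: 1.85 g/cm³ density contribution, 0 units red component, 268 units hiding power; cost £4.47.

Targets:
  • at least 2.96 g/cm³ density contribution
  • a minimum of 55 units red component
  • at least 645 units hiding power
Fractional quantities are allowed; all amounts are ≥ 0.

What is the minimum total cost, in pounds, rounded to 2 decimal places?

Treat it as an LP. Let x1 = kg of chrome yellow, x2 = kg of iron-oxide yellow, x3 = kg of carbon black.
Minimize 8.49x1 + 2.59x2 + 4.47x3 s.t.:
  5.8x1 + 4x2 + 1.85x3 ≥ 2.96   (density contribution)
  24x1 + 33x2 ≥ 55   (red component)
  148x1 + 125x2 + 268x3 ≥ 645   (hiding power)
  x1, x2, x3 ≥ 0.
The optimal basis is {iron-oxide yellow, carbon black}; chrome yellow drops out. There the red component and hiding power constraints are tight.
So iron-oxide yellow = 1.667 kg, carbon black = 1.629 kg.
Objective = 2.59·1.667 + 4.47·1.629 = 11.5992.

£11.60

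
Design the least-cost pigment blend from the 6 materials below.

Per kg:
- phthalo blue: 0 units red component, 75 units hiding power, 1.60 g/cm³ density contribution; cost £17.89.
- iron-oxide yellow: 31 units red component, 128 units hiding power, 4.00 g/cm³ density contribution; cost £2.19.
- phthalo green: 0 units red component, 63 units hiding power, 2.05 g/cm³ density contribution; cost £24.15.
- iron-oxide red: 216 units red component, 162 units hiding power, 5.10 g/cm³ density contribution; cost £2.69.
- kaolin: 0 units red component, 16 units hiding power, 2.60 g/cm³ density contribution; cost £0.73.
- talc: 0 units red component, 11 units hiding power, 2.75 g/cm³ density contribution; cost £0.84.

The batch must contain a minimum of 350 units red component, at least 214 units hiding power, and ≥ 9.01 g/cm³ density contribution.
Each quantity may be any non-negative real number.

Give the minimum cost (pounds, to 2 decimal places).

Let x1 = kg of phthalo blue, x2 = kg of iron-oxide yellow, x3 = kg of phthalo green, x4 = kg of iron-oxide red, x5 = kg of kaolin, x6 = kg of talc.
Minimise 17.89x1 + 2.19x2 + 24.15x3 + 2.69x4 + 0.73x5 + 0.84x6 with:
  31x2 + 216x4 ≥ 350   (red component)
  75x1 + 128x2 + 63x3 + 162x4 + 16x5 + 11x6 ≥ 214   (hiding power)
  1.6x1 + 4x2 + 2.05x3 + 5.1x4 + 2.6x5 + 2.75x6 ≥ 9.01   (density contribution)
  x1, x2, x3, x4, x5, x6 ≥ 0.
The optimal basis is {iron-oxide red, kaolin}; phthalo blue, iron-oxide yellow, phthalo green, talc drop out. The red component and density contribution requirements are met with equality.
Optimal quantities: iron-oxide red = 1.62 kg, kaolin = 0.287 kg.
Hence cost = 2.69·1.62 + 0.73·0.287 = £4.5673.

£4.57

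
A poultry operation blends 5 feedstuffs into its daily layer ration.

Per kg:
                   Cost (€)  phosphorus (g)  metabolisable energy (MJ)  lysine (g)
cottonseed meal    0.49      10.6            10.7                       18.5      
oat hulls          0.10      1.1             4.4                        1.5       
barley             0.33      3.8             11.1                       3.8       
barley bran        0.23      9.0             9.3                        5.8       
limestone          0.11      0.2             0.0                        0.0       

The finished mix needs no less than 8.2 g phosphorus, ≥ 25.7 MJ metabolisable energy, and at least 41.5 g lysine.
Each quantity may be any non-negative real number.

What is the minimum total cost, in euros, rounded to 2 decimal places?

Let x1 = kg of cottonseed meal, x2 = kg of oat hulls, x3 = kg of barley, x4 = kg of barley bran, x5 = kg of limestone.
min 0.49x1 + 0.1x2 + 0.33x3 + 0.23x4 + 0.11x5 with:
  10.6x1 + 1.1x2 + 3.8x3 + 9x4 + 0.2x5 ≥ 8.2   (phosphorus)
  10.7x1 + 4.4x2 + 11.1x3 + 9.3x4 ≥ 25.7   (metabolisable energy)
  18.5x1 + 1.5x2 + 3.8x3 + 5.8x4 ≥ 41.5   (lysine)
  x1, x2, x3, x4, x5 ≥ 0.
At the optimum only cottonseed meal, barley bran are positive (oat hulls, barley, limestone = 0). There the metabolisable energy and lysine constraints are tight.
That vertex is x1 = 2.154, x4 = 0.2855.
Hence cost = 0.49·2.154 + 0.23·0.2855 = €1.1211.

€1.12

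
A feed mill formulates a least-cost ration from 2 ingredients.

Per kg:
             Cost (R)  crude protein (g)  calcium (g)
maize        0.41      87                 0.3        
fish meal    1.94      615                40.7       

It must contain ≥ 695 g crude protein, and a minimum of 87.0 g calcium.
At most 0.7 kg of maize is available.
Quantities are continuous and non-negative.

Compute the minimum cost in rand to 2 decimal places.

R4.15

This is a linear program. Let x1 = kg of maize, x2 = kg of fish meal.
min 0.41x1 + 1.94x2 s.t.:
  87x1 + 615x2 ≥ 695   (crude protein)
  0.3x1 + 40.7x2 ≥ 87   (calcium)
  x1 ≤ 0.7
  x1, x2 ≥ 0.
The optimal basis is {fish meal}; maize drops out. Binding constraint: calcium.
So fish meal = 2.138 kg.
Cost = 1.94·2.138 = 4.1477.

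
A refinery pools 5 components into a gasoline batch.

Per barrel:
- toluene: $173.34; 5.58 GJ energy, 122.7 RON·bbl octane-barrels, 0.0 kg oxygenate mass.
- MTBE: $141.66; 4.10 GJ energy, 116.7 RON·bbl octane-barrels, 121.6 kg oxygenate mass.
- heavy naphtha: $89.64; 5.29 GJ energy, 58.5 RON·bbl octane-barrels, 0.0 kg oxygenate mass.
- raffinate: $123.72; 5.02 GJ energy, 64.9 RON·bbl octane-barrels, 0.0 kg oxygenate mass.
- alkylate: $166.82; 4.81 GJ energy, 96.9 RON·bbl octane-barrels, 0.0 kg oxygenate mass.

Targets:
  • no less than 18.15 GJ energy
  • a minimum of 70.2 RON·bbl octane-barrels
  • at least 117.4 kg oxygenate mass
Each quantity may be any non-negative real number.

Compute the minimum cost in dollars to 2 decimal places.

Let x1 = barrels of toluene, x2 = barrels of MTBE, x3 = barrels of heavy naphtha, x4 = barrels of raffinate, x5 = barrels of alkylate.
min 173.34x1 + 141.66x2 + 89.64x3 + 123.72x4 + 166.82x5 with:
  5.58x1 + 4.1x2 + 5.29x3 + 5.02x4 + 4.81x5 ≥ 18.15   (energy)
  122.7x1 + 116.7x2 + 58.5x3 + 64.9x4 + 96.9x5 ≥ 70.2   (octane-barrels)
  121.6x2 ≥ 117.4   (oxygenate mass)
  x1, x2, x3, x4, x5 ≥ 0.
The minimum-cost mix takes nothing from toluene, raffinate, alkylate — only MTBE, heavy naphtha. Binding constraints: energy and oxygenate mass.
Optimal quantities: MTBE = 0.965461 barrels, heavy naphtha = 2.68272 barrels.
Cost = 141.66·0.965461 + 89.64·2.68272 = 377.2462.

$377.25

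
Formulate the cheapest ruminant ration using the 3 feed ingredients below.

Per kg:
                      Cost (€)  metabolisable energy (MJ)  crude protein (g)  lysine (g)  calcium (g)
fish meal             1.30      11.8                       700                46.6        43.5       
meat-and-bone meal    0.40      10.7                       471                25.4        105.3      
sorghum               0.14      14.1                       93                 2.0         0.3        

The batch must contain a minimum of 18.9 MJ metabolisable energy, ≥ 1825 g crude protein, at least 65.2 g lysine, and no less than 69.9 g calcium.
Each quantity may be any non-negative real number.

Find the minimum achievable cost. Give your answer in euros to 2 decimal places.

Set it up as a linear program. Let x1 = kg of fish meal, x2 = kg of meat-and-bone meal, x3 = kg of sorghum.
Minimize 1.3x1 + 0.4x2 + 0.14x3 s.t.:
  11.8x1 + 10.7x2 + 14.1x3 ≥ 18.9   (metabolisable energy)
  700x1 + 471x2 + 93x3 ≥ 1825   (crude protein)
  46.6x1 + 25.4x2 + 2x3 ≥ 65.2   (lysine)
  43.5x1 + 105.3x2 + 0.3x3 ≥ 69.9   (calcium)
  x1, x2, x3 ≥ 0.
The optimal basis is {meat-and-bone meal}; fish meal, sorghum drop out. The crude protein requirement is met with equality.
Solving gives x2 = 3.875.
Hence cost = 0.4·3.875 = €1.5500.

€1.55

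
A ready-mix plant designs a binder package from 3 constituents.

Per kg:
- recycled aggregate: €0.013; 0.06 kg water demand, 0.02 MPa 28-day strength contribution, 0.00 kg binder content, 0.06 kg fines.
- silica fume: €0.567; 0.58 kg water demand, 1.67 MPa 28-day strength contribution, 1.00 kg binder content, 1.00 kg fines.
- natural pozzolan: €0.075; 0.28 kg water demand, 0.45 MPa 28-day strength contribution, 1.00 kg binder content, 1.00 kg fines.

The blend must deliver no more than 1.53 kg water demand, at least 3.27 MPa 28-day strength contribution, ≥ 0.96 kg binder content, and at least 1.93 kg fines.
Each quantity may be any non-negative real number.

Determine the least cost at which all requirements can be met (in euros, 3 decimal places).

Set it up as a linear program. Let x1 = kg of recycled aggregate, x2 = kg of silica fume, x3 = kg of natural pozzolan.
Minimize 0.013x1 + 0.567x2 + 0.075x3 s.t.:
  0.06x1 + 0.58x2 + 0.28x3 ≤ 1.53   (water demand)
  0.02x1 + 1.67x2 + 0.45x3 ≥ 3.27   (28-day strength contribution)
  1x2 + 1x3 ≥ 0.96   (binder content)
  0.06x1 + 1x2 + 1x3 ≥ 1.93   (fines)
  x1, x2, x3 ≥ 0.
At the optimum only silica fume, natural pozzolan are positive (recycled aggregate = 0). Binding constraints: water demand and 28-day strength contribution.
Solving gives x2 = 1.099, x3 = 3.187.
Objective = 0.567·1.099 + 0.075·3.187 = 0.86216.

€0.862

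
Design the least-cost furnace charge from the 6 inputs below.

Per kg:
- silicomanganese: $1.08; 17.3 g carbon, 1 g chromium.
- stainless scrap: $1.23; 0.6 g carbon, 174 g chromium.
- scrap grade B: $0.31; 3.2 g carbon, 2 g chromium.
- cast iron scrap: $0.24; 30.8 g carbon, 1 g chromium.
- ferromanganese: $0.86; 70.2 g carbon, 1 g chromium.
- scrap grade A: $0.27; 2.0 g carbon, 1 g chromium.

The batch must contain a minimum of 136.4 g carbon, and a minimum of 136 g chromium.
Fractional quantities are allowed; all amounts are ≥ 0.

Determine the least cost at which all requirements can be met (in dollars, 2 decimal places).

$1.99

Let x1 = kg of silicomanganese, x2 = kg of stainless scrap, x3 = kg of scrap grade B, x4 = kg of cast iron scrap, x5 = kg of ferromanganese, x6 = kg of scrap grade A.
Minimize 1.08x1 + 1.23x2 + 0.31x3 + 0.24x4 + 0.86x5 + 0.27x6 s.t.:
  17.3x1 + 0.6x2 + 3.2x3 + 30.8x4 + 70.2x5 + 2x6 ≥ 136.4   (carbon)
  1x1 + 174x2 + 2x3 + 1x4 + 1x5 + 1x6 ≥ 136   (chromium)
  x1, x2, x3, x4, x5, x6 ≥ 0.
At the optimum only stainless scrap, cast iron scrap are positive (silicomanganese, scrap grade B, ferromanganese, scrap grade A = 0). There the carbon and chromium constraints are tight.
Optimal quantities: stainless scrap = 0.7562 kg, cast iron scrap = 4.414 kg.
Objective = 1.23·0.7562 + 0.24·4.414 = 1.9895.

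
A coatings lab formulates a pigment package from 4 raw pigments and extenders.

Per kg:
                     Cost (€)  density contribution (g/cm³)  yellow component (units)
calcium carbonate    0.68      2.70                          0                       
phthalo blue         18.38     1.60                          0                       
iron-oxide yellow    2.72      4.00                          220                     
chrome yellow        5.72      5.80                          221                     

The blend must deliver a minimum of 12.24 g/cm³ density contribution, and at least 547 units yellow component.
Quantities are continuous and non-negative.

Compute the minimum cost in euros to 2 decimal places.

Set it up as a linear program. Let x1 = kg of calcium carbonate, x2 = kg of phthalo blue, x3 = kg of iron-oxide yellow, x4 = kg of chrome yellow.
min 0.68x1 + 18.38x2 + 2.72x3 + 5.72x4 with:
  2.7x1 + 1.6x2 + 4x3 + 5.8x4 ≥ 12.24   (density contribution)
  220x3 + 221x4 ≥ 547   (yellow component)
  x1, x2, x3, x4 ≥ 0.
The optimal basis is {calcium carbonate, iron-oxide yellow}; phthalo blue, chrome yellow drop out. Binding constraints: density contribution and yellow component.
Optimal quantities: calcium carbonate = 0.8498 kg, iron-oxide yellow = 2.486 kg.
Total cost: 0.68·0.8498 + 2.72·2.486 = 7.3398.

€7.34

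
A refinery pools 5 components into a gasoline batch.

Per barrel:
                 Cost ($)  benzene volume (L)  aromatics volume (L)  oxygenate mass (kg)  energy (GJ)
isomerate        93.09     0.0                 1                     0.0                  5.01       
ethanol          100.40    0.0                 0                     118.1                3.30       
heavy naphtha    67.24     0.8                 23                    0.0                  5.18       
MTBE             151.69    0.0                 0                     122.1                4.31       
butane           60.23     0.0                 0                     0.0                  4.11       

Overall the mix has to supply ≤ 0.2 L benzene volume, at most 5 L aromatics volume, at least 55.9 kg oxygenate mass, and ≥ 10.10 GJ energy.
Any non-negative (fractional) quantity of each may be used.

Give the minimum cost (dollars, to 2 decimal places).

$170.76

Treat it as an LP. Let x1 = barrels of isomerate, x2 = barrels of ethanol, x3 = barrels of heavy naphtha, x4 = barrels of MTBE, x5 = barrels of butane.
Minimize 93.09x1 + 100.4x2 + 67.24x3 + 151.69x4 + 60.23x5 subject to:
  0.8x3 ≤ 0.2   (benzene volume)
  1x1 + 23x3 ≤ 5   (aromatics volume)
  118.1x2 + 122.1x4 ≥ 55.9   (oxygenate mass)
  5.01x1 + 3.3x2 + 5.18x3 + 4.31x4 + 4.11x5 ≥ 10.1   (energy)
  x1, x2, x3, x4, x5 ≥ 0.
The optimal basis is {ethanol, heavy naphtha, butane}; isomerate, MTBE drop out. There the aromatics volume, oxygenate mass, energy constraints are tight.
So ethanol = 0.47333 barrels, heavy naphtha = 0.21739 barrels, butane = 1.8034 barrels.
Total cost: 100.4·0.47333 + 67.24·0.21739 + 60.23·1.8034 = 170.7584.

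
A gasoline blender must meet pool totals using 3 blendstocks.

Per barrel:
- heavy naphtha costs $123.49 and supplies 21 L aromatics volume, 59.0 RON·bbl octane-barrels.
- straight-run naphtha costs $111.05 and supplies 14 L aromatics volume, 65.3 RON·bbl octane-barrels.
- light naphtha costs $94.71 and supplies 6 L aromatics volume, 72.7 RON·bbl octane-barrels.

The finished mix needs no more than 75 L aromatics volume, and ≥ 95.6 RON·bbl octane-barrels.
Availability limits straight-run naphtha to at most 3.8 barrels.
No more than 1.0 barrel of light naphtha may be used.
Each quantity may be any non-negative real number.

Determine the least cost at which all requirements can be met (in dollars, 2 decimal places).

This is a linear program. Let x1 = barrels of heavy naphtha, x2 = barrels of straight-run naphtha, x3 = barrels of light naphtha.
Minimize 123.49x1 + 111.05x2 + 94.71x3 subject to:
  21x1 + 14x2 + 6x3 ≤ 75   (aromatics volume)
  59x1 + 65.3x2 + 72.7x3 ≥ 95.6   (octane-barrels)
  x2 ≤ 3.8
  x3 ≤ 1
  x1, x2, x3 ≥ 0.
The cheapest feasible vertex uses only straight-run naphtha, light naphtha; heavy naphtha is not used. The octane-barrels and the light naphtha cap requirements are met with equality.
Optimal quantities: straight-run naphtha = 0.35069 barrels, light naphtha = 1 barrel.
Total cost: 111.05·0.35069 + 94.71·1 = 133.6541.

$133.65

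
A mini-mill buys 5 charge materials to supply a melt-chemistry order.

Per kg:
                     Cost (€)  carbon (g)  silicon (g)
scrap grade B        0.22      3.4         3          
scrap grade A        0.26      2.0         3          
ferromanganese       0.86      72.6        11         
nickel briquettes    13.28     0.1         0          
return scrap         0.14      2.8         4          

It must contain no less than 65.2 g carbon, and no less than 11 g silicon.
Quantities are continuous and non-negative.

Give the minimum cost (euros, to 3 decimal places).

This is a linear program. Let x1 = kg of scrap grade B, x2 = kg of scrap grade A, x3 = kg of ferromanganese, x4 = kg of nickel briquettes, x5 = kg of return scrap.
Minimize 0.22x1 + 0.26x2 + 0.86x3 + 13.28x4 + 0.14x5 with:
  3.4x1 + 2x2 + 72.6x3 + 0.1x4 + 2.8x5 ≥ 65.2   (carbon)
  3x1 + 3x2 + 11x3 + 4x5 ≥ 11   (silicon)
  x1, x2, x3, x4, x5 ≥ 0.
The minimum-cost mix takes nothing from scrap grade B, scrap grade A, nickel briquettes — only ferromanganese, return scrap. There the carbon and silicon constraints are tight.
So ferromanganese = 0.886 kg, return scrap = 0.3136 kg.
Total cost: 0.86·0.886 + 0.14·0.3136 = 0.80586.

€0.806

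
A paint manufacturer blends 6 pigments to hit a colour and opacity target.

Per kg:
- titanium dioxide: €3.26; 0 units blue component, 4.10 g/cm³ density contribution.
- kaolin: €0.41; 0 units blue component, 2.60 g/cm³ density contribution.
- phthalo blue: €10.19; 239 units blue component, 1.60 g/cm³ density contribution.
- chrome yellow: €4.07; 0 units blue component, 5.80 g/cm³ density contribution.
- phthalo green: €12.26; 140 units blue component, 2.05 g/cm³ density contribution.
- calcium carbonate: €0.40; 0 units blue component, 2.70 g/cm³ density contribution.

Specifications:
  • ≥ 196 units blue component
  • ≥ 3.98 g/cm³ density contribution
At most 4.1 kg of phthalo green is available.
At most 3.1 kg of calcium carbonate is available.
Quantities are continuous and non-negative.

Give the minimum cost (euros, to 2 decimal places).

€8.75

Let x1 = kg of titanium dioxide, x2 = kg of kaolin, x3 = kg of phthalo blue, x4 = kg of chrome yellow, x5 = kg of phthalo green, x6 = kg of calcium carbonate.
min 3.26x1 + 0.41x2 + 10.19x3 + 4.07x4 + 12.26x5 + 0.4x6 subject to:
  239x3 + 140x5 ≥ 196   (blue component)
  4.1x1 + 2.6x2 + 1.6x3 + 5.8x4 + 2.05x5 + 2.7x6 ≥ 3.98   (density contribution)
  x5 ≤ 4.1
  x6 ≤ 3.1
  x1, x2, x3, x4, x5, x6 ≥ 0.
At the optimum only phthalo blue, calcium carbonate are positive (titanium dioxide, kaolin, chrome yellow, phthalo green = 0). The blue component and density contribution requirements are met with equality.
That vertex is x3 = 0.8201, x6 = 0.9881.
Hence cost = 10.19·0.8201 + 0.4·0.9881 = €8.7521.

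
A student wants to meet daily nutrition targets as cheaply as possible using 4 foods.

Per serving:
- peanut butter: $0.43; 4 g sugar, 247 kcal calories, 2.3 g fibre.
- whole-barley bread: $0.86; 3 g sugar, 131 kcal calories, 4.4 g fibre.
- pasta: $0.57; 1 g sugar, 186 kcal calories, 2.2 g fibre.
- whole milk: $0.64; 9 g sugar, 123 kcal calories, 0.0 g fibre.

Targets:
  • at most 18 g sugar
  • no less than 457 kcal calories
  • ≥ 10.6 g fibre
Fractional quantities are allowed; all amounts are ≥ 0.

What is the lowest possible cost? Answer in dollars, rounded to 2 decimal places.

$1.99

This is a linear program. Let x1 = servings of peanut butter, x2 = servings of whole-barley bread, x3 = servings of pasta, x4 = servings of whole milk.
min 0.43x1 + 0.86x2 + 0.57x3 + 0.64x4 with:
  4x1 + 3x2 + 1x3 + 9x4 ≤ 18   (sugar)
  247x1 + 131x2 + 186x3 + 123x4 ≥ 457   (calories)
  2.3x1 + 4.4x2 + 2.2x3 ≥ 10.6   (fibre)
  x1, x2, x3, x4 ≥ 0.
At the optimum only peanut butter, whole-barley bread are positive (pasta, whole milk = 0). The sugar and fibre requirements are met with equality.
Optimal quantities: peanut butter = 4.43 servings, whole-barley bread = 0.09346 servings.
Cost = 0.43·4.43 + 0.86·0.09346 = 1.9853.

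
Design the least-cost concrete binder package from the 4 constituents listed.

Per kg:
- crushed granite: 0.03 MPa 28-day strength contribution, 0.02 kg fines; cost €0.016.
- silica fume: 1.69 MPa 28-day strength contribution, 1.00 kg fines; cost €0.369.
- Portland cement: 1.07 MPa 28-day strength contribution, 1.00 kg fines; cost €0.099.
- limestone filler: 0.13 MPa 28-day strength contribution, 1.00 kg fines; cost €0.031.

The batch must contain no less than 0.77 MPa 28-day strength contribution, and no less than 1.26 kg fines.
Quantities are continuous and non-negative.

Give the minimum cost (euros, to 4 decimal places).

€0.0829

Treat it as an LP. Let x1 = kg of crushed granite, x2 = kg of silica fume, x3 = kg of Portland cement, x4 = kg of limestone filler.
min 0.016x1 + 0.369x2 + 0.099x3 + 0.031x4 subject to:
  0.03x1 + 1.69x2 + 1.07x3 + 0.13x4 ≥ 0.77   (28-day strength contribution)
  0.02x1 + 1x2 + 1x3 + 1x4 ≥ 1.26   (fines)
  x1, x2, x3, x4 ≥ 0.
The minimum-cost mix takes nothing from crushed granite, silica fume — only Portland cement, limestone filler. There the 28-day strength contribution and fines constraints are tight.
Optimal quantities: Portland cement = 0.6449 kg, limestone filler = 0.6151 kg.
Objective = 0.099·0.6449 + 0.031·0.6151 = 0.082913.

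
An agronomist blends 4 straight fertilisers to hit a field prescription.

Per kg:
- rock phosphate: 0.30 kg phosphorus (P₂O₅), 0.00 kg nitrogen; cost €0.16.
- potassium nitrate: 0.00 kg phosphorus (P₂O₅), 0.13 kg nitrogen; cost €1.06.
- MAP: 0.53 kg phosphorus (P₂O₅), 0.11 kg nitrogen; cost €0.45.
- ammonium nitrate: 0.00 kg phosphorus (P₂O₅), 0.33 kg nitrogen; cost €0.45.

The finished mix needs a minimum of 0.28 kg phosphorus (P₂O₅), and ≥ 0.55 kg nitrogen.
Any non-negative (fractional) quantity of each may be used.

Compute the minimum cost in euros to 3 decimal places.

€0.899

This is a linear program. Let x1 = kg of rock phosphate, x2 = kg of potassium nitrate, x3 = kg of MAP, x4 = kg of ammonium nitrate.
Minimize 0.16x1 + 1.06x2 + 0.45x3 + 0.45x4 with:
  0.3x1 + 0.53x3 ≥ 0.28   (phosphorus (P₂O₅))
  0.13x2 + 0.11x3 + 0.33x4 ≥ 0.55   (nitrogen)
  x1, x2, x3, x4 ≥ 0.
The minimum-cost mix takes nothing from potassium nitrate, MAP — only rock phosphate, ammonium nitrate. Binding constraints: phosphorus (P₂O₅) and nitrogen.
Solving gives x1 = 0.9333, x4 = 1.667.
Objective = 0.16·0.9333 + 0.45·1.667 = 0.89948.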